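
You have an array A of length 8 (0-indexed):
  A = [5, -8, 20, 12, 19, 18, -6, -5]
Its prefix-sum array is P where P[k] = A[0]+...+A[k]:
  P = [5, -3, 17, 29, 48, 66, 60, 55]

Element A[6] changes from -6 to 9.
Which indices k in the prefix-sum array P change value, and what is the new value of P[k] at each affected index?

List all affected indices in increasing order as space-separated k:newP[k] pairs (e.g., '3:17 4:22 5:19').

Answer: 6:75 7:70

Derivation:
P[k] = A[0] + ... + A[k]
P[k] includes A[6] iff k >= 6
Affected indices: 6, 7, ..., 7; delta = 15
  P[6]: 60 + 15 = 75
  P[7]: 55 + 15 = 70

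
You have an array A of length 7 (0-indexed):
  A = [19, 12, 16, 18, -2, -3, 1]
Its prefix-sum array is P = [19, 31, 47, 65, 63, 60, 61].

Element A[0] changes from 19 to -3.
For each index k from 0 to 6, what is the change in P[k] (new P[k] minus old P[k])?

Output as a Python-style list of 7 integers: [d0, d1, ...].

Element change: A[0] 19 -> -3, delta = -22
For k < 0: P[k] unchanged, delta_P[k] = 0
For k >= 0: P[k] shifts by exactly -22
Delta array: [-22, -22, -22, -22, -22, -22, -22]

Answer: [-22, -22, -22, -22, -22, -22, -22]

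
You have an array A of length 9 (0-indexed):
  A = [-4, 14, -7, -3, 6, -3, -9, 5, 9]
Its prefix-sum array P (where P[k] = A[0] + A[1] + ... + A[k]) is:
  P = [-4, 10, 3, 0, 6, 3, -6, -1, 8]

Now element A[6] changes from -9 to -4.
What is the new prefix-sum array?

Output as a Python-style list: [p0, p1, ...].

Answer: [-4, 10, 3, 0, 6, 3, -1, 4, 13]

Derivation:
Change: A[6] -9 -> -4, delta = 5
P[k] for k < 6: unchanged (A[6] not included)
P[k] for k >= 6: shift by delta = 5
  P[0] = -4 + 0 = -4
  P[1] = 10 + 0 = 10
  P[2] = 3 + 0 = 3
  P[3] = 0 + 0 = 0
  P[4] = 6 + 0 = 6
  P[5] = 3 + 0 = 3
  P[6] = -6 + 5 = -1
  P[7] = -1 + 5 = 4
  P[8] = 8 + 5 = 13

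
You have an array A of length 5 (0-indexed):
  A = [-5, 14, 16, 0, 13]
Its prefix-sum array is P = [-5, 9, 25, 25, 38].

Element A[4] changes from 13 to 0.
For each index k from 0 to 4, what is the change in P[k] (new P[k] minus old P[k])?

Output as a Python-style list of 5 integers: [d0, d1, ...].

Answer: [0, 0, 0, 0, -13]

Derivation:
Element change: A[4] 13 -> 0, delta = -13
For k < 4: P[k] unchanged, delta_P[k] = 0
For k >= 4: P[k] shifts by exactly -13
Delta array: [0, 0, 0, 0, -13]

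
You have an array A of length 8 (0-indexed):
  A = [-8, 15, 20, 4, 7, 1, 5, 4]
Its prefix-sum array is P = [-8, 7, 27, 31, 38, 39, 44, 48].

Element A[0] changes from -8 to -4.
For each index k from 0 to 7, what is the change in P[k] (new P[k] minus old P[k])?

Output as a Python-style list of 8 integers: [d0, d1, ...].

Element change: A[0] -8 -> -4, delta = 4
For k < 0: P[k] unchanged, delta_P[k] = 0
For k >= 0: P[k] shifts by exactly 4
Delta array: [4, 4, 4, 4, 4, 4, 4, 4]

Answer: [4, 4, 4, 4, 4, 4, 4, 4]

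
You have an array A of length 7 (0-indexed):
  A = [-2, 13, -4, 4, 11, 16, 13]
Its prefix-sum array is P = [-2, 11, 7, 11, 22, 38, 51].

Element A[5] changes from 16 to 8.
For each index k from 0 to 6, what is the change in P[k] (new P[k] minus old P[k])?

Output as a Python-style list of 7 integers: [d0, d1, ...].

Answer: [0, 0, 0, 0, 0, -8, -8]

Derivation:
Element change: A[5] 16 -> 8, delta = -8
For k < 5: P[k] unchanged, delta_P[k] = 0
For k >= 5: P[k] shifts by exactly -8
Delta array: [0, 0, 0, 0, 0, -8, -8]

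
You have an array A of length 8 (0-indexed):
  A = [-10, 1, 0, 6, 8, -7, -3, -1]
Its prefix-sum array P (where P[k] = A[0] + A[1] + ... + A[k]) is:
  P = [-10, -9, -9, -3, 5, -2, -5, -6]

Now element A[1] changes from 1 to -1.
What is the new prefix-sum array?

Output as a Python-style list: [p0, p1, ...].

Answer: [-10, -11, -11, -5, 3, -4, -7, -8]

Derivation:
Change: A[1] 1 -> -1, delta = -2
P[k] for k < 1: unchanged (A[1] not included)
P[k] for k >= 1: shift by delta = -2
  P[0] = -10 + 0 = -10
  P[1] = -9 + -2 = -11
  P[2] = -9 + -2 = -11
  P[3] = -3 + -2 = -5
  P[4] = 5 + -2 = 3
  P[5] = -2 + -2 = -4
  P[6] = -5 + -2 = -7
  P[7] = -6 + -2 = -8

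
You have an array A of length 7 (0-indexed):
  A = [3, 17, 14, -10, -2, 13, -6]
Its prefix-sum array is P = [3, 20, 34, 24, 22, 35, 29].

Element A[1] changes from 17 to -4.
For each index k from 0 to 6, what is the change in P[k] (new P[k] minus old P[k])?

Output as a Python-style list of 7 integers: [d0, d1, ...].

Answer: [0, -21, -21, -21, -21, -21, -21]

Derivation:
Element change: A[1] 17 -> -4, delta = -21
For k < 1: P[k] unchanged, delta_P[k] = 0
For k >= 1: P[k] shifts by exactly -21
Delta array: [0, -21, -21, -21, -21, -21, -21]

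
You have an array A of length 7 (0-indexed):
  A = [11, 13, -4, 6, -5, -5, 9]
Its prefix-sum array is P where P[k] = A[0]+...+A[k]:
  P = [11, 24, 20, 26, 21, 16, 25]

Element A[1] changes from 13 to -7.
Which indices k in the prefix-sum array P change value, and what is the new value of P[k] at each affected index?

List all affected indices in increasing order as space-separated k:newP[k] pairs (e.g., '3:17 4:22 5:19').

Answer: 1:4 2:0 3:6 4:1 5:-4 6:5

Derivation:
P[k] = A[0] + ... + A[k]
P[k] includes A[1] iff k >= 1
Affected indices: 1, 2, ..., 6; delta = -20
  P[1]: 24 + -20 = 4
  P[2]: 20 + -20 = 0
  P[3]: 26 + -20 = 6
  P[4]: 21 + -20 = 1
  P[5]: 16 + -20 = -4
  P[6]: 25 + -20 = 5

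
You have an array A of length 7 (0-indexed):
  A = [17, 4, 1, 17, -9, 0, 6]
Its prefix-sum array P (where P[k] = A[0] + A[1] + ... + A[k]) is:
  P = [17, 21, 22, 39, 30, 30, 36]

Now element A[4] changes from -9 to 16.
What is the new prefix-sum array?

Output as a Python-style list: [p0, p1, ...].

Answer: [17, 21, 22, 39, 55, 55, 61]

Derivation:
Change: A[4] -9 -> 16, delta = 25
P[k] for k < 4: unchanged (A[4] not included)
P[k] for k >= 4: shift by delta = 25
  P[0] = 17 + 0 = 17
  P[1] = 21 + 0 = 21
  P[2] = 22 + 0 = 22
  P[3] = 39 + 0 = 39
  P[4] = 30 + 25 = 55
  P[5] = 30 + 25 = 55
  P[6] = 36 + 25 = 61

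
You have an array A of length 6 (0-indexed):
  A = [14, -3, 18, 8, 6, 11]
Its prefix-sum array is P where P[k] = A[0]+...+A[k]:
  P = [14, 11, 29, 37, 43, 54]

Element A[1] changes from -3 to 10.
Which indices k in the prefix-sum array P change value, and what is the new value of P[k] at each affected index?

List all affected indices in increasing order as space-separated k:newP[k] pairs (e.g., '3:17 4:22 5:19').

Answer: 1:24 2:42 3:50 4:56 5:67

Derivation:
P[k] = A[0] + ... + A[k]
P[k] includes A[1] iff k >= 1
Affected indices: 1, 2, ..., 5; delta = 13
  P[1]: 11 + 13 = 24
  P[2]: 29 + 13 = 42
  P[3]: 37 + 13 = 50
  P[4]: 43 + 13 = 56
  P[5]: 54 + 13 = 67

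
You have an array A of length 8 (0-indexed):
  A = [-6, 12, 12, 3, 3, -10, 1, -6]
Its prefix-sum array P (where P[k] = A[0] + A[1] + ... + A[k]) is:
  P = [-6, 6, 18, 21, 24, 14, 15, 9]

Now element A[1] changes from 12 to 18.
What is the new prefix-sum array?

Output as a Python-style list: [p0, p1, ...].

Answer: [-6, 12, 24, 27, 30, 20, 21, 15]

Derivation:
Change: A[1] 12 -> 18, delta = 6
P[k] for k < 1: unchanged (A[1] not included)
P[k] for k >= 1: shift by delta = 6
  P[0] = -6 + 0 = -6
  P[1] = 6 + 6 = 12
  P[2] = 18 + 6 = 24
  P[3] = 21 + 6 = 27
  P[4] = 24 + 6 = 30
  P[5] = 14 + 6 = 20
  P[6] = 15 + 6 = 21
  P[7] = 9 + 6 = 15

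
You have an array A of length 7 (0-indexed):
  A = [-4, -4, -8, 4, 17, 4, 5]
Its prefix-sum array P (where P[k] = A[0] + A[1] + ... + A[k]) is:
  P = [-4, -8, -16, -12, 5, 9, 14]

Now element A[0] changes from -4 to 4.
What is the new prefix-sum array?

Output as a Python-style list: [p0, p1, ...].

Change: A[0] -4 -> 4, delta = 8
P[k] for k < 0: unchanged (A[0] not included)
P[k] for k >= 0: shift by delta = 8
  P[0] = -4 + 8 = 4
  P[1] = -8 + 8 = 0
  P[2] = -16 + 8 = -8
  P[3] = -12 + 8 = -4
  P[4] = 5 + 8 = 13
  P[5] = 9 + 8 = 17
  P[6] = 14 + 8 = 22

Answer: [4, 0, -8, -4, 13, 17, 22]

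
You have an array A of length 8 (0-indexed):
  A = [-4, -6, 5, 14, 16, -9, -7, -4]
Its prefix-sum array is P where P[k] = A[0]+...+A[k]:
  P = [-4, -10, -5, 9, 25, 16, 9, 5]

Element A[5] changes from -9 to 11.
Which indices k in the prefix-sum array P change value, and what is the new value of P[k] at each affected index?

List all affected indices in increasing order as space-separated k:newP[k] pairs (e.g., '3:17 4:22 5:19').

Answer: 5:36 6:29 7:25

Derivation:
P[k] = A[0] + ... + A[k]
P[k] includes A[5] iff k >= 5
Affected indices: 5, 6, ..., 7; delta = 20
  P[5]: 16 + 20 = 36
  P[6]: 9 + 20 = 29
  P[7]: 5 + 20 = 25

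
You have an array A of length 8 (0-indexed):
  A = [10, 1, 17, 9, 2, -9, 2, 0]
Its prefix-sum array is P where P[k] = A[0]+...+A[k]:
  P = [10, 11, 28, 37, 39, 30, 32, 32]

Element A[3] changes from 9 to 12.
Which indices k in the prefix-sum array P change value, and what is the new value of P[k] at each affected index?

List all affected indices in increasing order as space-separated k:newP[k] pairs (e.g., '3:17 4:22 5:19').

Answer: 3:40 4:42 5:33 6:35 7:35

Derivation:
P[k] = A[0] + ... + A[k]
P[k] includes A[3] iff k >= 3
Affected indices: 3, 4, ..., 7; delta = 3
  P[3]: 37 + 3 = 40
  P[4]: 39 + 3 = 42
  P[5]: 30 + 3 = 33
  P[6]: 32 + 3 = 35
  P[7]: 32 + 3 = 35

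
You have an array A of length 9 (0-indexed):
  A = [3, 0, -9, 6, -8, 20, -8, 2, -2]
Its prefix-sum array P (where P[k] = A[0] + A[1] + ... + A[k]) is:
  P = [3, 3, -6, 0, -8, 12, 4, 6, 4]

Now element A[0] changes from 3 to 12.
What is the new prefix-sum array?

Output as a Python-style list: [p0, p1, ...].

Change: A[0] 3 -> 12, delta = 9
P[k] for k < 0: unchanged (A[0] not included)
P[k] for k >= 0: shift by delta = 9
  P[0] = 3 + 9 = 12
  P[1] = 3 + 9 = 12
  P[2] = -6 + 9 = 3
  P[3] = 0 + 9 = 9
  P[4] = -8 + 9 = 1
  P[5] = 12 + 9 = 21
  P[6] = 4 + 9 = 13
  P[7] = 6 + 9 = 15
  P[8] = 4 + 9 = 13

Answer: [12, 12, 3, 9, 1, 21, 13, 15, 13]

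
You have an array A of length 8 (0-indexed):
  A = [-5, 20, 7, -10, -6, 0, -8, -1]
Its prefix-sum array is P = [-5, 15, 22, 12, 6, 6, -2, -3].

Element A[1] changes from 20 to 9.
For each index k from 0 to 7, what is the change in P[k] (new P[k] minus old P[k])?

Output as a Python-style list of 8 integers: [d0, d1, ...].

Answer: [0, -11, -11, -11, -11, -11, -11, -11]

Derivation:
Element change: A[1] 20 -> 9, delta = -11
For k < 1: P[k] unchanged, delta_P[k] = 0
For k >= 1: P[k] shifts by exactly -11
Delta array: [0, -11, -11, -11, -11, -11, -11, -11]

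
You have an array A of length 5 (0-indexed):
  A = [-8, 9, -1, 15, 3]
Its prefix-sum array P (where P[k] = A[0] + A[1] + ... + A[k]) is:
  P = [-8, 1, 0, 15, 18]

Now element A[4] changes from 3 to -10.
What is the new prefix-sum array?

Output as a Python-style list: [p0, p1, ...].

Answer: [-8, 1, 0, 15, 5]

Derivation:
Change: A[4] 3 -> -10, delta = -13
P[k] for k < 4: unchanged (A[4] not included)
P[k] for k >= 4: shift by delta = -13
  P[0] = -8 + 0 = -8
  P[1] = 1 + 0 = 1
  P[2] = 0 + 0 = 0
  P[3] = 15 + 0 = 15
  P[4] = 18 + -13 = 5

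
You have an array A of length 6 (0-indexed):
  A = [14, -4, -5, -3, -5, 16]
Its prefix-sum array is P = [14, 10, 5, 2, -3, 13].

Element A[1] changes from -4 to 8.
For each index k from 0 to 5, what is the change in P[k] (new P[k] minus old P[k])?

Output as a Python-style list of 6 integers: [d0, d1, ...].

Answer: [0, 12, 12, 12, 12, 12]

Derivation:
Element change: A[1] -4 -> 8, delta = 12
For k < 1: P[k] unchanged, delta_P[k] = 0
For k >= 1: P[k] shifts by exactly 12
Delta array: [0, 12, 12, 12, 12, 12]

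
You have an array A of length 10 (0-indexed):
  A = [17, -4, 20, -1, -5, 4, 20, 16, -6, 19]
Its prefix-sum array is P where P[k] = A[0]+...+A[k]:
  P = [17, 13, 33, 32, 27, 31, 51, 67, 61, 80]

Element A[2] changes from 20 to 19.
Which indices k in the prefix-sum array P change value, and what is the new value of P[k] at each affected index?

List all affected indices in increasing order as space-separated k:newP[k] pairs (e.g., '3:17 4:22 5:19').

P[k] = A[0] + ... + A[k]
P[k] includes A[2] iff k >= 2
Affected indices: 2, 3, ..., 9; delta = -1
  P[2]: 33 + -1 = 32
  P[3]: 32 + -1 = 31
  P[4]: 27 + -1 = 26
  P[5]: 31 + -1 = 30
  P[6]: 51 + -1 = 50
  P[7]: 67 + -1 = 66
  P[8]: 61 + -1 = 60
  P[9]: 80 + -1 = 79

Answer: 2:32 3:31 4:26 5:30 6:50 7:66 8:60 9:79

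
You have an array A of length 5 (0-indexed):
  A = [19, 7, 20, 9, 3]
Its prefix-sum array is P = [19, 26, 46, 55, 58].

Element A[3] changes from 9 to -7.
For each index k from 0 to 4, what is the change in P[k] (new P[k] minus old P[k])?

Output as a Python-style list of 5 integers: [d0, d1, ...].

Element change: A[3] 9 -> -7, delta = -16
For k < 3: P[k] unchanged, delta_P[k] = 0
For k >= 3: P[k] shifts by exactly -16
Delta array: [0, 0, 0, -16, -16]

Answer: [0, 0, 0, -16, -16]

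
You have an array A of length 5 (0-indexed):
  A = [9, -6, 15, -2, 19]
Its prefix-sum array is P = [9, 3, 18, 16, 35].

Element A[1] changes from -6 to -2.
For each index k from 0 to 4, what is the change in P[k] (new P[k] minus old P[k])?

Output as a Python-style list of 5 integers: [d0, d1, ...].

Answer: [0, 4, 4, 4, 4]

Derivation:
Element change: A[1] -6 -> -2, delta = 4
For k < 1: P[k] unchanged, delta_P[k] = 0
For k >= 1: P[k] shifts by exactly 4
Delta array: [0, 4, 4, 4, 4]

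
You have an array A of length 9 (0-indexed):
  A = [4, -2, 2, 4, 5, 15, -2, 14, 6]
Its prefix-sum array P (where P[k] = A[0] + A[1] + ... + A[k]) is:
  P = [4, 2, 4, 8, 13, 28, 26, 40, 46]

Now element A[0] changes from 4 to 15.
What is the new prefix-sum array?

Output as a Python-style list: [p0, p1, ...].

Change: A[0] 4 -> 15, delta = 11
P[k] for k < 0: unchanged (A[0] not included)
P[k] for k >= 0: shift by delta = 11
  P[0] = 4 + 11 = 15
  P[1] = 2 + 11 = 13
  P[2] = 4 + 11 = 15
  P[3] = 8 + 11 = 19
  P[4] = 13 + 11 = 24
  P[5] = 28 + 11 = 39
  P[6] = 26 + 11 = 37
  P[7] = 40 + 11 = 51
  P[8] = 46 + 11 = 57

Answer: [15, 13, 15, 19, 24, 39, 37, 51, 57]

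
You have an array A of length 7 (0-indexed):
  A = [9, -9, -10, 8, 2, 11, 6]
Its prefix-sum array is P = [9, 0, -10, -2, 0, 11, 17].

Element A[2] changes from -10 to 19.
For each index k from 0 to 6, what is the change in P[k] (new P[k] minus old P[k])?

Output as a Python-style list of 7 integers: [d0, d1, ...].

Element change: A[2] -10 -> 19, delta = 29
For k < 2: P[k] unchanged, delta_P[k] = 0
For k >= 2: P[k] shifts by exactly 29
Delta array: [0, 0, 29, 29, 29, 29, 29]

Answer: [0, 0, 29, 29, 29, 29, 29]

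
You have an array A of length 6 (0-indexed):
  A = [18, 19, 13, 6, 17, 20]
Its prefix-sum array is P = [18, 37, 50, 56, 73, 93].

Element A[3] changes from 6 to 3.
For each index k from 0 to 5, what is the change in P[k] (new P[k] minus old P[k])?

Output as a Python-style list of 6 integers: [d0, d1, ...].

Answer: [0, 0, 0, -3, -3, -3]

Derivation:
Element change: A[3] 6 -> 3, delta = -3
For k < 3: P[k] unchanged, delta_P[k] = 0
For k >= 3: P[k] shifts by exactly -3
Delta array: [0, 0, 0, -3, -3, -3]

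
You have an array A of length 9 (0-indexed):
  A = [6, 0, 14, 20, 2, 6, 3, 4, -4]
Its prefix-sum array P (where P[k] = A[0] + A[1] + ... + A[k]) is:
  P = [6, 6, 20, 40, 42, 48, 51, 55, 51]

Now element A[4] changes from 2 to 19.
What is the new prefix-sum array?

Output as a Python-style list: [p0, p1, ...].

Change: A[4] 2 -> 19, delta = 17
P[k] for k < 4: unchanged (A[4] not included)
P[k] for k >= 4: shift by delta = 17
  P[0] = 6 + 0 = 6
  P[1] = 6 + 0 = 6
  P[2] = 20 + 0 = 20
  P[3] = 40 + 0 = 40
  P[4] = 42 + 17 = 59
  P[5] = 48 + 17 = 65
  P[6] = 51 + 17 = 68
  P[7] = 55 + 17 = 72
  P[8] = 51 + 17 = 68

Answer: [6, 6, 20, 40, 59, 65, 68, 72, 68]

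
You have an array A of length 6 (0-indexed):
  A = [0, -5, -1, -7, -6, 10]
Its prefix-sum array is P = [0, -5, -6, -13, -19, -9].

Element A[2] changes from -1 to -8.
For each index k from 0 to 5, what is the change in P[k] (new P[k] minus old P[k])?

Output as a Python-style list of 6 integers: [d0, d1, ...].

Answer: [0, 0, -7, -7, -7, -7]

Derivation:
Element change: A[2] -1 -> -8, delta = -7
For k < 2: P[k] unchanged, delta_P[k] = 0
For k >= 2: P[k] shifts by exactly -7
Delta array: [0, 0, -7, -7, -7, -7]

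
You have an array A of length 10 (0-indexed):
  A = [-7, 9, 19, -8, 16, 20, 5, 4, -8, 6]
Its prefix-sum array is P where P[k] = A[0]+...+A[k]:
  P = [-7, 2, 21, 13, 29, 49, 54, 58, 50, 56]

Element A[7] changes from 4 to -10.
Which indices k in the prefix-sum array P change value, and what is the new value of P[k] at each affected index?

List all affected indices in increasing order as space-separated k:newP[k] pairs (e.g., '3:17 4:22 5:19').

Answer: 7:44 8:36 9:42

Derivation:
P[k] = A[0] + ... + A[k]
P[k] includes A[7] iff k >= 7
Affected indices: 7, 8, ..., 9; delta = -14
  P[7]: 58 + -14 = 44
  P[8]: 50 + -14 = 36
  P[9]: 56 + -14 = 42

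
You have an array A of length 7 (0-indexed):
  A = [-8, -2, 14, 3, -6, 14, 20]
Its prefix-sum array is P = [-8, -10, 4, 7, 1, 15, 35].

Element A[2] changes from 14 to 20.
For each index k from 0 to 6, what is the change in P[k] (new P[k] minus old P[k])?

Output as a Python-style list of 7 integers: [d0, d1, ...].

Element change: A[2] 14 -> 20, delta = 6
For k < 2: P[k] unchanged, delta_P[k] = 0
For k >= 2: P[k] shifts by exactly 6
Delta array: [0, 0, 6, 6, 6, 6, 6]

Answer: [0, 0, 6, 6, 6, 6, 6]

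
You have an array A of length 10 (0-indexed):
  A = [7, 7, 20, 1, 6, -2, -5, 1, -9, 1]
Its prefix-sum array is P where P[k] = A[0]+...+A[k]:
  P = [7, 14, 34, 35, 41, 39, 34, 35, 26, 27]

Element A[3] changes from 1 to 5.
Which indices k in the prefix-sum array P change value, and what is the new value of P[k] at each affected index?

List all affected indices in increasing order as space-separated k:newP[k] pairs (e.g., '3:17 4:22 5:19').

Answer: 3:39 4:45 5:43 6:38 7:39 8:30 9:31

Derivation:
P[k] = A[0] + ... + A[k]
P[k] includes A[3] iff k >= 3
Affected indices: 3, 4, ..., 9; delta = 4
  P[3]: 35 + 4 = 39
  P[4]: 41 + 4 = 45
  P[5]: 39 + 4 = 43
  P[6]: 34 + 4 = 38
  P[7]: 35 + 4 = 39
  P[8]: 26 + 4 = 30
  P[9]: 27 + 4 = 31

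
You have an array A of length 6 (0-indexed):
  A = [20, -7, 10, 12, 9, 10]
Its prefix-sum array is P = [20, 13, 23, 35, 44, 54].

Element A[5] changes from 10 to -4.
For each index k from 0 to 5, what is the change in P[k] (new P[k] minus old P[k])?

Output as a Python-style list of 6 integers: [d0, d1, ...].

Answer: [0, 0, 0, 0, 0, -14]

Derivation:
Element change: A[5] 10 -> -4, delta = -14
For k < 5: P[k] unchanged, delta_P[k] = 0
For k >= 5: P[k] shifts by exactly -14
Delta array: [0, 0, 0, 0, 0, -14]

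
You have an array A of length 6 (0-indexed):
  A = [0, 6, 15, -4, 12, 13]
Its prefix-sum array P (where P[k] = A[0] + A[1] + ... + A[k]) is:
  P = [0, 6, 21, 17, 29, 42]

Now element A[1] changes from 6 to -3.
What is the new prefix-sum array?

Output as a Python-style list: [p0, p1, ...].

Change: A[1] 6 -> -3, delta = -9
P[k] for k < 1: unchanged (A[1] not included)
P[k] for k >= 1: shift by delta = -9
  P[0] = 0 + 0 = 0
  P[1] = 6 + -9 = -3
  P[2] = 21 + -9 = 12
  P[3] = 17 + -9 = 8
  P[4] = 29 + -9 = 20
  P[5] = 42 + -9 = 33

Answer: [0, -3, 12, 8, 20, 33]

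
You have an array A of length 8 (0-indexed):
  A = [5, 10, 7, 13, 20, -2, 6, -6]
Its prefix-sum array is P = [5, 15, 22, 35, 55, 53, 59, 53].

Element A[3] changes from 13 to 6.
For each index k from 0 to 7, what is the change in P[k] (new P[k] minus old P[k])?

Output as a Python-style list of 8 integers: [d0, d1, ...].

Answer: [0, 0, 0, -7, -7, -7, -7, -7]

Derivation:
Element change: A[3] 13 -> 6, delta = -7
For k < 3: P[k] unchanged, delta_P[k] = 0
For k >= 3: P[k] shifts by exactly -7
Delta array: [0, 0, 0, -7, -7, -7, -7, -7]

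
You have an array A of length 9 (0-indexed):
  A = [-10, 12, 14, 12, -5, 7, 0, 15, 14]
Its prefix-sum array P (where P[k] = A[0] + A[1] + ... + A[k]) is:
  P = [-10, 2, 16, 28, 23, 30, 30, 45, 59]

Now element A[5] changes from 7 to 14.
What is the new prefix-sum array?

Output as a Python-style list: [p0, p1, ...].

Change: A[5] 7 -> 14, delta = 7
P[k] for k < 5: unchanged (A[5] not included)
P[k] for k >= 5: shift by delta = 7
  P[0] = -10 + 0 = -10
  P[1] = 2 + 0 = 2
  P[2] = 16 + 0 = 16
  P[3] = 28 + 0 = 28
  P[4] = 23 + 0 = 23
  P[5] = 30 + 7 = 37
  P[6] = 30 + 7 = 37
  P[7] = 45 + 7 = 52
  P[8] = 59 + 7 = 66

Answer: [-10, 2, 16, 28, 23, 37, 37, 52, 66]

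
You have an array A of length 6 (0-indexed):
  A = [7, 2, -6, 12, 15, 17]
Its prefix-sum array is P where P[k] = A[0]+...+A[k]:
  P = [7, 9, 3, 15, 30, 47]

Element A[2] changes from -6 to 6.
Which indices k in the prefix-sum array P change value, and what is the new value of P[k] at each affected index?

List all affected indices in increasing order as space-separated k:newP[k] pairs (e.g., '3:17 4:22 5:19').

Answer: 2:15 3:27 4:42 5:59

Derivation:
P[k] = A[0] + ... + A[k]
P[k] includes A[2] iff k >= 2
Affected indices: 2, 3, ..., 5; delta = 12
  P[2]: 3 + 12 = 15
  P[3]: 15 + 12 = 27
  P[4]: 30 + 12 = 42
  P[5]: 47 + 12 = 59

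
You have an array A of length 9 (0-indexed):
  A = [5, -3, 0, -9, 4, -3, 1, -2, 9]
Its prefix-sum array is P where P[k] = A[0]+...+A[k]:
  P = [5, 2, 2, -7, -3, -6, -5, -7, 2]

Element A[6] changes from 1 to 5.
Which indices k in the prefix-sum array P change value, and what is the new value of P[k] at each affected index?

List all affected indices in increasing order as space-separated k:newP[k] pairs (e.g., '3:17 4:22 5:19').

P[k] = A[0] + ... + A[k]
P[k] includes A[6] iff k >= 6
Affected indices: 6, 7, ..., 8; delta = 4
  P[6]: -5 + 4 = -1
  P[7]: -7 + 4 = -3
  P[8]: 2 + 4 = 6

Answer: 6:-1 7:-3 8:6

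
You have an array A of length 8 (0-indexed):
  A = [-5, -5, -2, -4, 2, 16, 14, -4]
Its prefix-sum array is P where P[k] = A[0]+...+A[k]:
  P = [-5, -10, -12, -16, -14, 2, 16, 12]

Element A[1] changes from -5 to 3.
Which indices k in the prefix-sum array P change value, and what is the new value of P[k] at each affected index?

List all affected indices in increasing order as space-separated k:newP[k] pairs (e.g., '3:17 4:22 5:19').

P[k] = A[0] + ... + A[k]
P[k] includes A[1] iff k >= 1
Affected indices: 1, 2, ..., 7; delta = 8
  P[1]: -10 + 8 = -2
  P[2]: -12 + 8 = -4
  P[3]: -16 + 8 = -8
  P[4]: -14 + 8 = -6
  P[5]: 2 + 8 = 10
  P[6]: 16 + 8 = 24
  P[7]: 12 + 8 = 20

Answer: 1:-2 2:-4 3:-8 4:-6 5:10 6:24 7:20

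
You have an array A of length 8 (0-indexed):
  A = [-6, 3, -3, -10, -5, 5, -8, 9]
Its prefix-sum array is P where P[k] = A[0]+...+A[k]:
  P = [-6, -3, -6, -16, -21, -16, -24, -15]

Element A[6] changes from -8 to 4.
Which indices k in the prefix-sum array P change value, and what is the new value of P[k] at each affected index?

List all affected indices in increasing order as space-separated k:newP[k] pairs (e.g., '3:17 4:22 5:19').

P[k] = A[0] + ... + A[k]
P[k] includes A[6] iff k >= 6
Affected indices: 6, 7, ..., 7; delta = 12
  P[6]: -24 + 12 = -12
  P[7]: -15 + 12 = -3

Answer: 6:-12 7:-3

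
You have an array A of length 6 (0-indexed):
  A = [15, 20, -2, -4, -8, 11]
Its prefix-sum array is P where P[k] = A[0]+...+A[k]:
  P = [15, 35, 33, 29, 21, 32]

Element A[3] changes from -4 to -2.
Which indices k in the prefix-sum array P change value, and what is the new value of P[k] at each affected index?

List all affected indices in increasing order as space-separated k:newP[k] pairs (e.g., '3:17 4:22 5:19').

Answer: 3:31 4:23 5:34

Derivation:
P[k] = A[0] + ... + A[k]
P[k] includes A[3] iff k >= 3
Affected indices: 3, 4, ..., 5; delta = 2
  P[3]: 29 + 2 = 31
  P[4]: 21 + 2 = 23
  P[5]: 32 + 2 = 34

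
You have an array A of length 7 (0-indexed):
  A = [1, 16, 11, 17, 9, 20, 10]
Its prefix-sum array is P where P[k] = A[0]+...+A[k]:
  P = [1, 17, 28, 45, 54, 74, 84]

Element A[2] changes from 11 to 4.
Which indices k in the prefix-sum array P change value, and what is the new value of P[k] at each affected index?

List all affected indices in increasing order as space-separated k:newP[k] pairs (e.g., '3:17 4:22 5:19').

Answer: 2:21 3:38 4:47 5:67 6:77

Derivation:
P[k] = A[0] + ... + A[k]
P[k] includes A[2] iff k >= 2
Affected indices: 2, 3, ..., 6; delta = -7
  P[2]: 28 + -7 = 21
  P[3]: 45 + -7 = 38
  P[4]: 54 + -7 = 47
  P[5]: 74 + -7 = 67
  P[6]: 84 + -7 = 77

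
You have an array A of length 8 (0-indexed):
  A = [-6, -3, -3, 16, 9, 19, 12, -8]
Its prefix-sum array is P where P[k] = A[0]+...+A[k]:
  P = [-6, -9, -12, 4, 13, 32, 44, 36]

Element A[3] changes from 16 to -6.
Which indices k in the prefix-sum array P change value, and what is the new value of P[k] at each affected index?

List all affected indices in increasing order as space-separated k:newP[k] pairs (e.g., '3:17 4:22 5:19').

P[k] = A[0] + ... + A[k]
P[k] includes A[3] iff k >= 3
Affected indices: 3, 4, ..., 7; delta = -22
  P[3]: 4 + -22 = -18
  P[4]: 13 + -22 = -9
  P[5]: 32 + -22 = 10
  P[6]: 44 + -22 = 22
  P[7]: 36 + -22 = 14

Answer: 3:-18 4:-9 5:10 6:22 7:14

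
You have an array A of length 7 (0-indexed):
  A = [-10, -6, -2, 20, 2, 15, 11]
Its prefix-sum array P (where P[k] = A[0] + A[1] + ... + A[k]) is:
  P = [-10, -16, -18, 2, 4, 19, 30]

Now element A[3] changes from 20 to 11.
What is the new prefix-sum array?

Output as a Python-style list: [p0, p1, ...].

Change: A[3] 20 -> 11, delta = -9
P[k] for k < 3: unchanged (A[3] not included)
P[k] for k >= 3: shift by delta = -9
  P[0] = -10 + 0 = -10
  P[1] = -16 + 0 = -16
  P[2] = -18 + 0 = -18
  P[3] = 2 + -9 = -7
  P[4] = 4 + -9 = -5
  P[5] = 19 + -9 = 10
  P[6] = 30 + -9 = 21

Answer: [-10, -16, -18, -7, -5, 10, 21]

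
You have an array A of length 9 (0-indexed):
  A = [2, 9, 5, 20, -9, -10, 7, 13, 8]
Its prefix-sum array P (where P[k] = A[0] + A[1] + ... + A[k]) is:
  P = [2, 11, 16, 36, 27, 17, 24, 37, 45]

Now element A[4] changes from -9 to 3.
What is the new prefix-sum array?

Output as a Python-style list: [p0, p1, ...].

Answer: [2, 11, 16, 36, 39, 29, 36, 49, 57]

Derivation:
Change: A[4] -9 -> 3, delta = 12
P[k] for k < 4: unchanged (A[4] not included)
P[k] for k >= 4: shift by delta = 12
  P[0] = 2 + 0 = 2
  P[1] = 11 + 0 = 11
  P[2] = 16 + 0 = 16
  P[3] = 36 + 0 = 36
  P[4] = 27 + 12 = 39
  P[5] = 17 + 12 = 29
  P[6] = 24 + 12 = 36
  P[7] = 37 + 12 = 49
  P[8] = 45 + 12 = 57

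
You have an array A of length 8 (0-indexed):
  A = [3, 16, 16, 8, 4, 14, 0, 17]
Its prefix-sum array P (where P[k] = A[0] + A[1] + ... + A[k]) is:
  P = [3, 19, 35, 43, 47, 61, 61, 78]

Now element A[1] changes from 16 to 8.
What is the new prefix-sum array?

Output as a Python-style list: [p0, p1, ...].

Answer: [3, 11, 27, 35, 39, 53, 53, 70]

Derivation:
Change: A[1] 16 -> 8, delta = -8
P[k] for k < 1: unchanged (A[1] not included)
P[k] for k >= 1: shift by delta = -8
  P[0] = 3 + 0 = 3
  P[1] = 19 + -8 = 11
  P[2] = 35 + -8 = 27
  P[3] = 43 + -8 = 35
  P[4] = 47 + -8 = 39
  P[5] = 61 + -8 = 53
  P[6] = 61 + -8 = 53
  P[7] = 78 + -8 = 70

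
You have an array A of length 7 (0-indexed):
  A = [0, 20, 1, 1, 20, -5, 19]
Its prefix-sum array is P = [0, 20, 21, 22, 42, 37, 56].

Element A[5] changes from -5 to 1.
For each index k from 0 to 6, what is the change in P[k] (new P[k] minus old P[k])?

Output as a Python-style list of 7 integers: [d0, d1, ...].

Answer: [0, 0, 0, 0, 0, 6, 6]

Derivation:
Element change: A[5] -5 -> 1, delta = 6
For k < 5: P[k] unchanged, delta_P[k] = 0
For k >= 5: P[k] shifts by exactly 6
Delta array: [0, 0, 0, 0, 0, 6, 6]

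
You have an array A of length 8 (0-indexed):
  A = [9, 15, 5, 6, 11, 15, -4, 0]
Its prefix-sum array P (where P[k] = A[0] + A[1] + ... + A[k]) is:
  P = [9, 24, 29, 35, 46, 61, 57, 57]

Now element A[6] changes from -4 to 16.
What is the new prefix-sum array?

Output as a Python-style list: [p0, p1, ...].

Change: A[6] -4 -> 16, delta = 20
P[k] for k < 6: unchanged (A[6] not included)
P[k] for k >= 6: shift by delta = 20
  P[0] = 9 + 0 = 9
  P[1] = 24 + 0 = 24
  P[2] = 29 + 0 = 29
  P[3] = 35 + 0 = 35
  P[4] = 46 + 0 = 46
  P[5] = 61 + 0 = 61
  P[6] = 57 + 20 = 77
  P[7] = 57 + 20 = 77

Answer: [9, 24, 29, 35, 46, 61, 77, 77]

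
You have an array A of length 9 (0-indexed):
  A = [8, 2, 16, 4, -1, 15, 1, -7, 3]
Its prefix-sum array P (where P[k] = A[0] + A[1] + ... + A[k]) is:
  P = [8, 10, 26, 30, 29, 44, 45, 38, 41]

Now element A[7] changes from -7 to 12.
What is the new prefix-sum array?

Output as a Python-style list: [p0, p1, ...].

Change: A[7] -7 -> 12, delta = 19
P[k] for k < 7: unchanged (A[7] not included)
P[k] for k >= 7: shift by delta = 19
  P[0] = 8 + 0 = 8
  P[1] = 10 + 0 = 10
  P[2] = 26 + 0 = 26
  P[3] = 30 + 0 = 30
  P[4] = 29 + 0 = 29
  P[5] = 44 + 0 = 44
  P[6] = 45 + 0 = 45
  P[7] = 38 + 19 = 57
  P[8] = 41 + 19 = 60

Answer: [8, 10, 26, 30, 29, 44, 45, 57, 60]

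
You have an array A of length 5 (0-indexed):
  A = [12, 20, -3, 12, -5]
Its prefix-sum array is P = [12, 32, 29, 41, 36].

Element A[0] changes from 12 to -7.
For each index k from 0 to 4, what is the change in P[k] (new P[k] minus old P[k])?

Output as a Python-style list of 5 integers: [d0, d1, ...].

Answer: [-19, -19, -19, -19, -19]

Derivation:
Element change: A[0] 12 -> -7, delta = -19
For k < 0: P[k] unchanged, delta_P[k] = 0
For k >= 0: P[k] shifts by exactly -19
Delta array: [-19, -19, -19, -19, -19]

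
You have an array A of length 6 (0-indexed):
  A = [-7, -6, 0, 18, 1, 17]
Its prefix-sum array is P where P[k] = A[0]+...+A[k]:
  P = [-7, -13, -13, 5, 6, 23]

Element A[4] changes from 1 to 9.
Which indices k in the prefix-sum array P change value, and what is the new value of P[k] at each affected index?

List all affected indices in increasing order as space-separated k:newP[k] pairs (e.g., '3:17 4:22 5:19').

Answer: 4:14 5:31

Derivation:
P[k] = A[0] + ... + A[k]
P[k] includes A[4] iff k >= 4
Affected indices: 4, 5, ..., 5; delta = 8
  P[4]: 6 + 8 = 14
  P[5]: 23 + 8 = 31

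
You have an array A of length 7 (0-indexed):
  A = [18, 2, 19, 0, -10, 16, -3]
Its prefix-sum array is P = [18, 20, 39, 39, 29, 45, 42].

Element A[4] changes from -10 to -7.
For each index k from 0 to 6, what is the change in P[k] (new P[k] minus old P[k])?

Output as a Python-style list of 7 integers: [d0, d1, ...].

Element change: A[4] -10 -> -7, delta = 3
For k < 4: P[k] unchanged, delta_P[k] = 0
For k >= 4: P[k] shifts by exactly 3
Delta array: [0, 0, 0, 0, 3, 3, 3]

Answer: [0, 0, 0, 0, 3, 3, 3]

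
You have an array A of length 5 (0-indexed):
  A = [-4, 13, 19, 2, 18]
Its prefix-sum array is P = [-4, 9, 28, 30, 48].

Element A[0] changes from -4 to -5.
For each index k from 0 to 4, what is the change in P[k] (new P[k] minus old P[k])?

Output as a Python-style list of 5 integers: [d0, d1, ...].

Answer: [-1, -1, -1, -1, -1]

Derivation:
Element change: A[0] -4 -> -5, delta = -1
For k < 0: P[k] unchanged, delta_P[k] = 0
For k >= 0: P[k] shifts by exactly -1
Delta array: [-1, -1, -1, -1, -1]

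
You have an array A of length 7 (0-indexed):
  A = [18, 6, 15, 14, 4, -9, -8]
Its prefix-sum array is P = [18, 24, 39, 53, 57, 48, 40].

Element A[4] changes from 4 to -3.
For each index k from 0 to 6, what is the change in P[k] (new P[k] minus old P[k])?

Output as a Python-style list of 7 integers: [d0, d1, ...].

Element change: A[4] 4 -> -3, delta = -7
For k < 4: P[k] unchanged, delta_P[k] = 0
For k >= 4: P[k] shifts by exactly -7
Delta array: [0, 0, 0, 0, -7, -7, -7]

Answer: [0, 0, 0, 0, -7, -7, -7]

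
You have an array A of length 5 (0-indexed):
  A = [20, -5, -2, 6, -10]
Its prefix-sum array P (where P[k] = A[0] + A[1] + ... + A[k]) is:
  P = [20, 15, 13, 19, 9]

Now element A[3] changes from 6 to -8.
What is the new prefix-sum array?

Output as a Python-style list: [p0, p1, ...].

Answer: [20, 15, 13, 5, -5]

Derivation:
Change: A[3] 6 -> -8, delta = -14
P[k] for k < 3: unchanged (A[3] not included)
P[k] for k >= 3: shift by delta = -14
  P[0] = 20 + 0 = 20
  P[1] = 15 + 0 = 15
  P[2] = 13 + 0 = 13
  P[3] = 19 + -14 = 5
  P[4] = 9 + -14 = -5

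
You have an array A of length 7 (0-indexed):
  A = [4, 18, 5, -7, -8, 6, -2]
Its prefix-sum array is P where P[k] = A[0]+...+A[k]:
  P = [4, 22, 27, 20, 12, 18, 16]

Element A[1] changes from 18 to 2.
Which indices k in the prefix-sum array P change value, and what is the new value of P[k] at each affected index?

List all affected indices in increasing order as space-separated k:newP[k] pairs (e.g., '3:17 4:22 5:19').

Answer: 1:6 2:11 3:4 4:-4 5:2 6:0

Derivation:
P[k] = A[0] + ... + A[k]
P[k] includes A[1] iff k >= 1
Affected indices: 1, 2, ..., 6; delta = -16
  P[1]: 22 + -16 = 6
  P[2]: 27 + -16 = 11
  P[3]: 20 + -16 = 4
  P[4]: 12 + -16 = -4
  P[5]: 18 + -16 = 2
  P[6]: 16 + -16 = 0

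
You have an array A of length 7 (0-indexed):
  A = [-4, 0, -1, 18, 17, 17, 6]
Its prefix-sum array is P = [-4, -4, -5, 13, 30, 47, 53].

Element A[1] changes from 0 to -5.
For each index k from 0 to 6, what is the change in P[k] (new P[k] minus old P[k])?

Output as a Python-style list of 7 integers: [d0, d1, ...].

Element change: A[1] 0 -> -5, delta = -5
For k < 1: P[k] unchanged, delta_P[k] = 0
For k >= 1: P[k] shifts by exactly -5
Delta array: [0, -5, -5, -5, -5, -5, -5]

Answer: [0, -5, -5, -5, -5, -5, -5]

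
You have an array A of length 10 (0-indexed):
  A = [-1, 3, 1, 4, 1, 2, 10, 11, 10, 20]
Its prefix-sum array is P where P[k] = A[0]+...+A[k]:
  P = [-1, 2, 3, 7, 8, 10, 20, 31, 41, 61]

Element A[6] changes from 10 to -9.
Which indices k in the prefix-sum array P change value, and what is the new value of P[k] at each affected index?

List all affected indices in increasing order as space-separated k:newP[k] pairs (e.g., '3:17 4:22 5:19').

Answer: 6:1 7:12 8:22 9:42

Derivation:
P[k] = A[0] + ... + A[k]
P[k] includes A[6] iff k >= 6
Affected indices: 6, 7, ..., 9; delta = -19
  P[6]: 20 + -19 = 1
  P[7]: 31 + -19 = 12
  P[8]: 41 + -19 = 22
  P[9]: 61 + -19 = 42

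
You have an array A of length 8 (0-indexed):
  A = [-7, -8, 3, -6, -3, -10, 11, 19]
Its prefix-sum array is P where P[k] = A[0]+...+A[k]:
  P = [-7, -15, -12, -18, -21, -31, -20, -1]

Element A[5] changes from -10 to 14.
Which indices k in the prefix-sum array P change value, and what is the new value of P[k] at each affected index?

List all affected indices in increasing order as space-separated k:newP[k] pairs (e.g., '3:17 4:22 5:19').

P[k] = A[0] + ... + A[k]
P[k] includes A[5] iff k >= 5
Affected indices: 5, 6, ..., 7; delta = 24
  P[5]: -31 + 24 = -7
  P[6]: -20 + 24 = 4
  P[7]: -1 + 24 = 23

Answer: 5:-7 6:4 7:23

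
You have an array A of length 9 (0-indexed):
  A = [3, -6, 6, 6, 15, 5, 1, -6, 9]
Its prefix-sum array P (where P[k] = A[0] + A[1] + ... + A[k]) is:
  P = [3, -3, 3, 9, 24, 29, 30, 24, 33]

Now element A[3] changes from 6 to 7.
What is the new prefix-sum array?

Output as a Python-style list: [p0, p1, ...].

Answer: [3, -3, 3, 10, 25, 30, 31, 25, 34]

Derivation:
Change: A[3] 6 -> 7, delta = 1
P[k] for k < 3: unchanged (A[3] not included)
P[k] for k >= 3: shift by delta = 1
  P[0] = 3 + 0 = 3
  P[1] = -3 + 0 = -3
  P[2] = 3 + 0 = 3
  P[3] = 9 + 1 = 10
  P[4] = 24 + 1 = 25
  P[5] = 29 + 1 = 30
  P[6] = 30 + 1 = 31
  P[7] = 24 + 1 = 25
  P[8] = 33 + 1 = 34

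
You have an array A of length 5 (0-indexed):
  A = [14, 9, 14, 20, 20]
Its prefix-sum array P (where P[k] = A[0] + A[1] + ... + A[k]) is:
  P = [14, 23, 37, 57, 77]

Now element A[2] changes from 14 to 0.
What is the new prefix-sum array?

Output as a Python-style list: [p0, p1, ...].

Answer: [14, 23, 23, 43, 63]

Derivation:
Change: A[2] 14 -> 0, delta = -14
P[k] for k < 2: unchanged (A[2] not included)
P[k] for k >= 2: shift by delta = -14
  P[0] = 14 + 0 = 14
  P[1] = 23 + 0 = 23
  P[2] = 37 + -14 = 23
  P[3] = 57 + -14 = 43
  P[4] = 77 + -14 = 63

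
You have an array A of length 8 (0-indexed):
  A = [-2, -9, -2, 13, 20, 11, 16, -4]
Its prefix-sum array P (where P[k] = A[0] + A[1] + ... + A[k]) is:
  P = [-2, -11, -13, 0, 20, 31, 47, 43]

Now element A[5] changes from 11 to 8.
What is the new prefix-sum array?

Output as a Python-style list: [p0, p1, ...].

Change: A[5] 11 -> 8, delta = -3
P[k] for k < 5: unchanged (A[5] not included)
P[k] for k >= 5: shift by delta = -3
  P[0] = -2 + 0 = -2
  P[1] = -11 + 0 = -11
  P[2] = -13 + 0 = -13
  P[3] = 0 + 0 = 0
  P[4] = 20 + 0 = 20
  P[5] = 31 + -3 = 28
  P[6] = 47 + -3 = 44
  P[7] = 43 + -3 = 40

Answer: [-2, -11, -13, 0, 20, 28, 44, 40]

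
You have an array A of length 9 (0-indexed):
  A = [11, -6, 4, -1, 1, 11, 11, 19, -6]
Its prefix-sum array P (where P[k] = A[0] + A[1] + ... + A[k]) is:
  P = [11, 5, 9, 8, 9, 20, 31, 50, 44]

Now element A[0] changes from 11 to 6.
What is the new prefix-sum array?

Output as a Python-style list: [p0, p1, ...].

Answer: [6, 0, 4, 3, 4, 15, 26, 45, 39]

Derivation:
Change: A[0] 11 -> 6, delta = -5
P[k] for k < 0: unchanged (A[0] not included)
P[k] for k >= 0: shift by delta = -5
  P[0] = 11 + -5 = 6
  P[1] = 5 + -5 = 0
  P[2] = 9 + -5 = 4
  P[3] = 8 + -5 = 3
  P[4] = 9 + -5 = 4
  P[5] = 20 + -5 = 15
  P[6] = 31 + -5 = 26
  P[7] = 50 + -5 = 45
  P[8] = 44 + -5 = 39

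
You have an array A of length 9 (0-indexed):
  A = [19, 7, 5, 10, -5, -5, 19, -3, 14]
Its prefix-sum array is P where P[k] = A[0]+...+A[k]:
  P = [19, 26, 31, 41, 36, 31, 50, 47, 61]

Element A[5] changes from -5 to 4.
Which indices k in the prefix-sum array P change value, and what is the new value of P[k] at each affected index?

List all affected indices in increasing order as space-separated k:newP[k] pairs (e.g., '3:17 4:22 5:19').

P[k] = A[0] + ... + A[k]
P[k] includes A[5] iff k >= 5
Affected indices: 5, 6, ..., 8; delta = 9
  P[5]: 31 + 9 = 40
  P[6]: 50 + 9 = 59
  P[7]: 47 + 9 = 56
  P[8]: 61 + 9 = 70

Answer: 5:40 6:59 7:56 8:70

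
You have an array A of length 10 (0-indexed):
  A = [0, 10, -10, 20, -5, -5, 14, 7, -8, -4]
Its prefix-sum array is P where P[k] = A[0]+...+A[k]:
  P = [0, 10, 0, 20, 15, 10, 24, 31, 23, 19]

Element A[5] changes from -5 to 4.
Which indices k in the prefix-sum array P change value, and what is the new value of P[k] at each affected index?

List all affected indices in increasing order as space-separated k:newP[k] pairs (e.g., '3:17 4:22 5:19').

Answer: 5:19 6:33 7:40 8:32 9:28

Derivation:
P[k] = A[0] + ... + A[k]
P[k] includes A[5] iff k >= 5
Affected indices: 5, 6, ..., 9; delta = 9
  P[5]: 10 + 9 = 19
  P[6]: 24 + 9 = 33
  P[7]: 31 + 9 = 40
  P[8]: 23 + 9 = 32
  P[9]: 19 + 9 = 28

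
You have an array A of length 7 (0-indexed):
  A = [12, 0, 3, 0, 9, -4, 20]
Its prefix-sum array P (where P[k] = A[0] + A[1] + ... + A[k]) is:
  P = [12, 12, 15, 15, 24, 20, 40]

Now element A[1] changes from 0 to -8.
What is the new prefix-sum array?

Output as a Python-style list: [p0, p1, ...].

Change: A[1] 0 -> -8, delta = -8
P[k] for k < 1: unchanged (A[1] not included)
P[k] for k >= 1: shift by delta = -8
  P[0] = 12 + 0 = 12
  P[1] = 12 + -8 = 4
  P[2] = 15 + -8 = 7
  P[3] = 15 + -8 = 7
  P[4] = 24 + -8 = 16
  P[5] = 20 + -8 = 12
  P[6] = 40 + -8 = 32

Answer: [12, 4, 7, 7, 16, 12, 32]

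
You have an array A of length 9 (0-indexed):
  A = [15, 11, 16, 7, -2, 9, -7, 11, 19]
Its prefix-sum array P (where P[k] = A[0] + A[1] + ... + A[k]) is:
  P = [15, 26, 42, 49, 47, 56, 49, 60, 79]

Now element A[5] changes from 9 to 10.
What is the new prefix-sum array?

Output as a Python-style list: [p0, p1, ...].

Change: A[5] 9 -> 10, delta = 1
P[k] for k < 5: unchanged (A[5] not included)
P[k] for k >= 5: shift by delta = 1
  P[0] = 15 + 0 = 15
  P[1] = 26 + 0 = 26
  P[2] = 42 + 0 = 42
  P[3] = 49 + 0 = 49
  P[4] = 47 + 0 = 47
  P[5] = 56 + 1 = 57
  P[6] = 49 + 1 = 50
  P[7] = 60 + 1 = 61
  P[8] = 79 + 1 = 80

Answer: [15, 26, 42, 49, 47, 57, 50, 61, 80]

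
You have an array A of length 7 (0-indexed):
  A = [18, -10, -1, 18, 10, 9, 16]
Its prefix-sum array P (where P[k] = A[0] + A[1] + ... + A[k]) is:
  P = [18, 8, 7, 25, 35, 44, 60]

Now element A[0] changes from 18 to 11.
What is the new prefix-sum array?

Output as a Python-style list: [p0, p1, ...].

Answer: [11, 1, 0, 18, 28, 37, 53]

Derivation:
Change: A[0] 18 -> 11, delta = -7
P[k] for k < 0: unchanged (A[0] not included)
P[k] for k >= 0: shift by delta = -7
  P[0] = 18 + -7 = 11
  P[1] = 8 + -7 = 1
  P[2] = 7 + -7 = 0
  P[3] = 25 + -7 = 18
  P[4] = 35 + -7 = 28
  P[5] = 44 + -7 = 37
  P[6] = 60 + -7 = 53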